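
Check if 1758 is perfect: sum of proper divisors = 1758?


Proper divisors of 1758: 1, 2, 3, 6, 293, 586, 879
Sum = 1 + 2 + 3 + 6 + 293 + 586 + 879 = 1770

No, 1758 is not perfect (1770 ≠ 1758)


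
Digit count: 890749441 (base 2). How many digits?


890749441 in base 2 = 110101000101111100001000000001
Number of digits = 30

30 digits (base 2)


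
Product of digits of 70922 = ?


7 × 0 × 9 × 2 × 2 = 0


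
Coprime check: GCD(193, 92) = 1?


Euclidean algorithm:
193 = 2 * 92 + 9
92 = 10 * 9 + 2
9 = 4 * 2 + 1
2 = 2 * 1 + 0
GCD(193, 92) = 1

Yes, coprime (GCD = 1)


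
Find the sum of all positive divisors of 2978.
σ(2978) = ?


Divisors of 2978: 1, 2, 1489, 2978
Sum = 1 + 2 + 1489 + 2978 = 4470

σ(2978) = 4470


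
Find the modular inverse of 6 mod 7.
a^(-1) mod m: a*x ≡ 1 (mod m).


Use the extended Euclidean algorithm on (7, 6); each row r = 7*s + 6*t:
r=7, s=1, t=0
r=6, s=0, t=1
q=1: r=1, s=1, t=-1   [7*(1) + 6*(-1) = 1]
q=6: r=0, s=-6, t=7   [7*(-6) + 6*(7) = 0]
GCD = 1 with t = -1, so 6*(-1) ≡ 1 (mod 7)
Inverse = -1 mod 7 = 6
Check: 6 * 6 = 36 ≡ 1 (mod 7)

6^(-1) ≡ 6 (mod 7)


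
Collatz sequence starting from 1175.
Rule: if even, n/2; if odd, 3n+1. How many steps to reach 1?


1175 → 3526 → 1763 → 5290 → 2645 → 7936 → 3968 → 1984 → 992 → 496 → 248 → 124 → 62 → 31 → 94 → 47 → 142 → 71 → 214 → 107 → 322 → 161 → 484 → 242 → 121 → 364 → 182 → 91 → 274 → 137 → 412 → 206 → 103 → 310 → 155 → 466 → 233 → 700 → 350 → 175 → 526 → 263 → 790 → 395 → 1186 → 593 → 1780 → 890 → 445 → 1336 → 668 → 334 → 167 → 502 → 251 → 754 → 377 → 1132 → 566 → 283 → 850 → 425 → 1276 → 638 → 319 → 958 → 479 → 1438 → 719 → 2158 → 1079 → 3238 → 1619 → 4858 → 2429 → 7288 → 3644 → 1822 → 911 → 2734 → 1367 → 4102 → 2051 → 6154 → 3077 → 9232 → 4616 → 2308 → 1154 → 577 → 1732 → 866 → 433 → 1300 → 650 → 325 → 976 → 488 → 244 → 122 → 61 → 184 → 92 → 46 → 23 → 70 → 35 → 106 → 53 → 160 → 80 → 40 → 20 → 10 → 5 → 16 → 8 → 4 → 2 → 1
Total steps = 119

119 steps


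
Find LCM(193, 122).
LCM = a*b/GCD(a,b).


GCD(193, 122) = 1
LCM = 193*122/1 = 23546/1 = 23546

LCM = 23546


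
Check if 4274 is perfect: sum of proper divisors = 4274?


Proper divisors of 4274: 1, 2, 2137
Sum = 1 + 2 + 2137 = 2140

No, 4274 is not perfect (2140 ≠ 4274)


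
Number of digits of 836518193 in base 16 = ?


836518193 in base 16 = 31DC4131
Number of digits = 8

8 digits (base 16)


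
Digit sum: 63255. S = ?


6 + 3 + 2 + 5 + 5 = 21


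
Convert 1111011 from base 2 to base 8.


1111011 (base 2) = 123 (decimal)
123 (decimal) = 173 (base 8)


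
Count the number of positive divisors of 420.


420 = 2^2 × 3^1 × 5^1 × 7^1
d(420) = (2+1) × (1+1) × (1+1) × (1+1) = 24

24 divisors


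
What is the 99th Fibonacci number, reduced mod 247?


F(k) mod 247 for k=1..99:
1, 1, 2, 3, 5, 8, 13, 21, 34, 55, 89, 144, 233, 130, 116, 246, 115, 114, 229, 96, 78, 174, 5, 179, 184, 116, 53, 169, 222, 144, 119, 16, 135, 151, 39, 190, 229, 172, 154, 79, 233, 65, 51, 116, 167, 36, 203, 239, 195, 187, 135, 75, 210, 38, 1, 39, 40, 79, 119, 198, 70, 21, 91, 112, 203, 68, 24, 92, 116, 208, 77, 38, 115, 153, 21, 174, 195, 122, 70, 192, 15, 207, 222, 182, 157, 92, 2, 94, 96, 190, 39, 229, 21, 3, 24, 27, 51, 78, 129
F(99) mod 247 = 129


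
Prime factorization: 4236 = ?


4236 / 2 = 2118
2118 / 2 = 1059
1059 / 3 = 353
353 / 353 = 1
4236 = 2^2 × 3 × 353


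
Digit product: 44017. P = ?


4 × 4 × 0 × 1 × 7 = 0


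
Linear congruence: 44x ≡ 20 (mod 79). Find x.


GCD(44, 79) = 1, unique solution
a^(-1) mod 79 = 9
x = 9 * 20 mod 79 = 22

x ≡ 22 (mod 79)


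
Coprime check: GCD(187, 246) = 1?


Euclidean algorithm:
246 = 1 * 187 + 59
187 = 3 * 59 + 10
59 = 5 * 10 + 9
10 = 1 * 9 + 1
9 = 9 * 1 + 0
GCD(187, 246) = 1

Yes, coprime (GCD = 1)


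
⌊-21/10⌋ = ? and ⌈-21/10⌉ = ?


-21/10 = -2.1000
floor = -3
ceil = -2

floor = -3, ceil = -2


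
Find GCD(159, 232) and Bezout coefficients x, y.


Tabular extended Euclidean (each row: r = 159*s + 232*t):
r=159, s=1, t=0
r=232, s=0, t=1
q=0: r=159, s=1, t=0   [159*(1) + 232*(0) = 159]
q=1: r=73, s=-1, t=1   [159*(-1) + 232*(1) = 73]
q=2: r=13, s=3, t=-2   [159*(3) + 232*(-2) = 13]
q=5: r=8, s=-16, t=11   [159*(-16) + 232*(11) = 8]
q=1: r=5, s=19, t=-13   [159*(19) + 232*(-13) = 5]
q=1: r=3, s=-35, t=24   [159*(-35) + 232*(24) = 3]
q=1: r=2, s=54, t=-37   [159*(54) + 232*(-37) = 2]
q=1: r=1, s=-89, t=61   [159*(-89) + 232*(61) = 1]
q=2: r=0, s=232, t=-159   [159*(232) + 232*(-159) = 0]
GCD = 1; from the row with r=1: x=-89, y=61
Check: 159*(-89) + 232*(61) = -14151 + 14152 = 1

GCD = 1, x = -89, y = 61


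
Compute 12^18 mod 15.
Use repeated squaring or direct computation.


12^1 mod 15 = 12
12^2 mod 15 = 9
12^3 mod 15 = 3
12^4 mod 15 = 6
12^5 mod 15 = 12
12^6 mod 15 = 9
12^7 mod 15 = 3
12^8 mod 15 = 6
12^9 mod 15 = 12
12^10 mod 15 = 9
12^11 mod 15 = 3
12^12 mod 15 = 6
12^13 mod 15 = 12
12^14 mod 15 = 9
12^15 mod 15 = 3
12^16 mod 15 = 6
12^17 mod 15 = 12
12^18 mod 15 = 9


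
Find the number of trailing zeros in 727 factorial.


floor(727/5) = 145
floor(727/25) = 29
floor(727/125) = 5
floor(727/625) = 1
Total = 180

180 trailing zeros


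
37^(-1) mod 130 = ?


Use the extended Euclidean algorithm on (130, 37); each row r = 130*s + 37*t:
r=130, s=1, t=0
r=37, s=0, t=1
q=3: r=19, s=1, t=-3   [130*(1) + 37*(-3) = 19]
q=1: r=18, s=-1, t=4   [130*(-1) + 37*(4) = 18]
q=1: r=1, s=2, t=-7   [130*(2) + 37*(-7) = 1]
q=18: r=0, s=-37, t=130   [130*(-37) + 37*(130) = 0]
GCD = 1 with t = -7, so 37*(-7) ≡ 1 (mod 130)
Inverse = -7 mod 130 = 123
Check: 37 * 123 = 4551 ≡ 1 (mod 130)

37^(-1) ≡ 123 (mod 130)


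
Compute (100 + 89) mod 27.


100 + 89 = 189
189 mod 27 = 0


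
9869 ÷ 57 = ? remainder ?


9869 = 57 * 173 + 8
Check: 9861 + 8 = 9869

q = 173, r = 8


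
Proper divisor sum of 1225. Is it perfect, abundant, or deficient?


Proper divisors: 1, 5, 7, 25, 35, 49, 175, 245
Sum = 1 + 5 + 7 + 25 + 35 + 49 + 175 + 245 = 542
542 < 1225 → deficient

s(1225) = 542 (deficient)


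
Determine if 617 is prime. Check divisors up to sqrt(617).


Check divisors up to sqrt(617) = 24.8395
No divisors found.
617 is prime.

Yes, 617 is prime


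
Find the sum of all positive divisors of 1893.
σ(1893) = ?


Divisors of 1893: 1, 3, 631, 1893
Sum = 1 + 3 + 631 + 1893 = 2528

σ(1893) = 2528


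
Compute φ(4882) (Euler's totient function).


4882 = 2 × 2441
Prime factors: 2, 2441
φ(4882) = 4882 × (1-1/2) × (1-1/2441)
= 4882 × 1/2 × 2440/2441 = 2440

φ(4882) = 2440


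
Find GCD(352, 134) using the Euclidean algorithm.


352 = 2 * 134 + 84
134 = 1 * 84 + 50
84 = 1 * 50 + 34
50 = 1 * 34 + 16
34 = 2 * 16 + 2
16 = 8 * 2 + 0
GCD = 2


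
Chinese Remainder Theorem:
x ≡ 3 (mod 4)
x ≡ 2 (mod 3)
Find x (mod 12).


M = 4*3 = 12
M1 = M/4 = 3, M2 = M/3 = 4
M1^(-1) mod 4 = 3, M2^(-1) mod 3 = 1
x = 3*3*3 + 2*4*1 = 35
35 mod 12 = 11
Check: 11 mod 4 = 3 ✓, 11 mod 3 = 2 ✓

x ≡ 11 (mod 12)


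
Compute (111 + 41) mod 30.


111 + 41 = 152
152 mod 30 = 2


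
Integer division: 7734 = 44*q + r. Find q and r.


7734 = 44 * 175 + 34
Check: 7700 + 34 = 7734

q = 175, r = 34


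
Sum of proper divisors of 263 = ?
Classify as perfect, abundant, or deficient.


Proper divisors: 1
Sum = 1 = 1
1 < 263 → deficient

s(263) = 1 (deficient)


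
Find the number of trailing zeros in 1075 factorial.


floor(1075/5) = 215
floor(1075/25) = 43
floor(1075/125) = 8
floor(1075/625) = 1
Total = 267

267 trailing zeros


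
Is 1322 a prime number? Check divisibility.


1322 / 2 = 661 (exact division)
1322 is NOT prime.

No, 1322 is not prime


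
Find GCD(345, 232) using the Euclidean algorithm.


345 = 1 * 232 + 113
232 = 2 * 113 + 6
113 = 18 * 6 + 5
6 = 1 * 5 + 1
5 = 5 * 1 + 0
GCD = 1


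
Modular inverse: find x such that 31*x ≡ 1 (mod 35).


Use the extended Euclidean algorithm on (35, 31); each row r = 35*s + 31*t:
r=35, s=1, t=0
r=31, s=0, t=1
q=1: r=4, s=1, t=-1   [35*(1) + 31*(-1) = 4]
q=7: r=3, s=-7, t=8   [35*(-7) + 31*(8) = 3]
q=1: r=1, s=8, t=-9   [35*(8) + 31*(-9) = 1]
q=3: r=0, s=-31, t=35   [35*(-31) + 31*(35) = 0]
GCD = 1 with t = -9, so 31*(-9) ≡ 1 (mod 35)
Inverse = -9 mod 35 = 26
Check: 31 * 26 = 806 ≡ 1 (mod 35)

31^(-1) ≡ 26 (mod 35)


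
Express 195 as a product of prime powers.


195 / 3 = 65
65 / 5 = 13
13 / 13 = 1
195 = 3 × 5 × 13


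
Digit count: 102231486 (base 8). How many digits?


102231486 in base 8 = 605766676
Number of digits = 9

9 digits (base 8)


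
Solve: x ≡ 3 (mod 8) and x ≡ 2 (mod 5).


M = 8*5 = 40
M1 = M/8 = 5, M2 = M/5 = 8
M1^(-1) mod 8 = 5, M2^(-1) mod 5 = 2
x = 3*5*5 + 2*8*2 = 107
107 mod 40 = 27
Check: 27 mod 8 = 3 ✓, 27 mod 5 = 2 ✓

x ≡ 27 (mod 40)


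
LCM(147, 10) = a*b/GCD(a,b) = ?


GCD(147, 10) = 1
LCM = 147*10/1 = 1470/1 = 1470

LCM = 1470


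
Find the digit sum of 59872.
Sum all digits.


5 + 9 + 8 + 7 + 2 = 31


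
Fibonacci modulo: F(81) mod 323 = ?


F(k) mod 323 for k=1..81:
1, 1, 2, 3, 5, 8, 13, 21, 34, 55, 89, 144, 233, 54, 287, 18, 305, 0, 305, 305, 287, 269, 233, 179, 89, 268, 34, 302, 13, 315, 5, 320, 2, 322, 1, 0, 1, 1, 2, 3, 5, 8, 13, 21, 34, 55, 89, 144, 233, 54, 287, 18, 305, 0, 305, 305, 287, 269, 233, 179, 89, 268, 34, 302, 13, 315, 5, 320, 2, 322, 1, 0, 1, 1, 2, 3, 5, 8, 13, 21, 34
F(81) mod 323 = 34


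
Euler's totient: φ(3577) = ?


3577 = 7^2 × 73
Prime factors: 7, 73
φ(3577) = 3577 × (1-1/7) × (1-1/73)
= 3577 × 6/7 × 72/73 = 3024

φ(3577) = 3024


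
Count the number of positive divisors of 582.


582 = 2^1 × 3^1 × 97^1
d(582) = (1+1) × (1+1) × (1+1) = 8

8 divisors


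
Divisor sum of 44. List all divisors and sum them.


Divisors of 44: 1, 2, 4, 11, 22, 44
Sum = 1 + 2 + 4 + 11 + 22 + 44 = 84

σ(44) = 84


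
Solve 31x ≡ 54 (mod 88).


GCD(31, 88) = 1, unique solution
a^(-1) mod 88 = 71
x = 71 * 54 mod 88 = 50

x ≡ 50 (mod 88)


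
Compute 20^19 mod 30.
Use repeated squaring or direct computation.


20^1 mod 30 = 20
20^2 mod 30 = 10
20^3 mod 30 = 20
20^4 mod 30 = 10
20^5 mod 30 = 20
20^6 mod 30 = 10
20^7 mod 30 = 20
20^8 mod 30 = 10
20^9 mod 30 = 20
20^10 mod 30 = 10
20^11 mod 30 = 20
20^12 mod 30 = 10
20^13 mod 30 = 20
20^14 mod 30 = 10
20^15 mod 30 = 20
20^16 mod 30 = 10
20^17 mod 30 = 20
20^18 mod 30 = 10
20^19 mod 30 = 20


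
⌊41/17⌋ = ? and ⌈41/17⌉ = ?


41/17 = 2.4118
floor = 2
ceil = 3

floor = 2, ceil = 3


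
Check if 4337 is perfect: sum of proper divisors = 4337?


Proper divisors of 4337: 1
Sum = 1 = 1

No, 4337 is not perfect (1 ≠ 4337)


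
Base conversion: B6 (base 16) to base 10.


B6 (base 16) = 182 (decimal)
182 (decimal) = 182 (base 10)


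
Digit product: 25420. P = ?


2 × 5 × 4 × 2 × 0 = 0


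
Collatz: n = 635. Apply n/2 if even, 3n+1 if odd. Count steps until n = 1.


635 → 1906 → 953 → 2860 → 1430 → 715 → 2146 → 1073 → 3220 → 1610 → 805 → 2416 → 1208 → 604 → 302 → 151 → 454 → 227 → 682 → 341 → 1024 → 512 → 256 → 128 → 64 → 32 → 16 → 8 → 4 → 2 → 1
Total steps = 30

30 steps


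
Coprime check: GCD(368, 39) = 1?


Euclidean algorithm:
368 = 9 * 39 + 17
39 = 2 * 17 + 5
17 = 3 * 5 + 2
5 = 2 * 2 + 1
2 = 2 * 1 + 0
GCD(368, 39) = 1

Yes, coprime (GCD = 1)


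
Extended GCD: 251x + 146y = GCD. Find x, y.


Tabular extended Euclidean (each row: r = 251*s + 146*t):
r=251, s=1, t=0
r=146, s=0, t=1
q=1: r=105, s=1, t=-1   [251*(1) + 146*(-1) = 105]
q=1: r=41, s=-1, t=2   [251*(-1) + 146*(2) = 41]
q=2: r=23, s=3, t=-5   [251*(3) + 146*(-5) = 23]
q=1: r=18, s=-4, t=7   [251*(-4) + 146*(7) = 18]
q=1: r=5, s=7, t=-12   [251*(7) + 146*(-12) = 5]
q=3: r=3, s=-25, t=43   [251*(-25) + 146*(43) = 3]
q=1: r=2, s=32, t=-55   [251*(32) + 146*(-55) = 2]
q=1: r=1, s=-57, t=98   [251*(-57) + 146*(98) = 1]
q=2: r=0, s=146, t=-251   [251*(146) + 146*(-251) = 0]
GCD = 1; from the row with r=1: x=-57, y=98
Check: 251*(-57) + 146*(98) = -14307 + 14308 = 1

GCD = 1, x = -57, y = 98


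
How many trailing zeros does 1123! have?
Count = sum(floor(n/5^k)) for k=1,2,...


floor(1123/5) = 224
floor(1123/25) = 44
floor(1123/125) = 8
floor(1123/625) = 1
Total = 277

277 trailing zeros


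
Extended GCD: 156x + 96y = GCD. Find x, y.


Tabular extended Euclidean (each row: r = 156*s + 96*t):
r=156, s=1, t=0
r=96, s=0, t=1
q=1: r=60, s=1, t=-1   [156*(1) + 96*(-1) = 60]
q=1: r=36, s=-1, t=2   [156*(-1) + 96*(2) = 36]
q=1: r=24, s=2, t=-3   [156*(2) + 96*(-3) = 24]
q=1: r=12, s=-3, t=5   [156*(-3) + 96*(5) = 12]
q=2: r=0, s=8, t=-13   [156*(8) + 96*(-13) = 0]
GCD = 12; from the row with r=12: x=-3, y=5
Check: 156*(-3) + 96*(5) = -468 + 480 = 12

GCD = 12, x = -3, y = 5


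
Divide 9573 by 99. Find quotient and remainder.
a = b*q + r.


9573 = 99 * 96 + 69
Check: 9504 + 69 = 9573

q = 96, r = 69


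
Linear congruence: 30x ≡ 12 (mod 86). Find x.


GCD(30, 86) = 2 divides 12
Divide: 15x ≡ 6 (mod 43)
x ≡ 9 (mod 43)


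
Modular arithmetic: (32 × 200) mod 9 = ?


32 × 200 = 6400
6400 mod 9 = 1


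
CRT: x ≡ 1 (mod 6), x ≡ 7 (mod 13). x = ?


M = 6*13 = 78
M1 = M/6 = 13, M2 = M/13 = 6
M1^(-1) mod 6 = 1, M2^(-1) mod 13 = 11
x = 1*13*1 + 7*6*11 = 475
475 mod 78 = 7
Check: 7 mod 6 = 1 ✓, 7 mod 13 = 7 ✓

x ≡ 7 (mod 78)


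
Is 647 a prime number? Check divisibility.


Check divisors up to sqrt(647) = 25.4362
No divisors found.
647 is prime.

Yes, 647 is prime


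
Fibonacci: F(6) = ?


Sequence: 1, 1, 2, 3, 5, 8
F(6) = 8


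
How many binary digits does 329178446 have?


329178446 in base 2 = 10011100111101101110101001110
Number of digits = 29

29 digits (base 2)


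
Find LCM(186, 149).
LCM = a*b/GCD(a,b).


GCD(186, 149) = 1
LCM = 186*149/1 = 27714/1 = 27714

LCM = 27714


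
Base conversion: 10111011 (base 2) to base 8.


10111011 (base 2) = 187 (decimal)
187 (decimal) = 273 (base 8)


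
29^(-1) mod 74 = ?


Use the extended Euclidean algorithm on (74, 29); each row r = 74*s + 29*t:
r=74, s=1, t=0
r=29, s=0, t=1
q=2: r=16, s=1, t=-2   [74*(1) + 29*(-2) = 16]
q=1: r=13, s=-1, t=3   [74*(-1) + 29*(3) = 13]
q=1: r=3, s=2, t=-5   [74*(2) + 29*(-5) = 3]
q=4: r=1, s=-9, t=23   [74*(-9) + 29*(23) = 1]
q=3: r=0, s=29, t=-74   [74*(29) + 29*(-74) = 0]
GCD = 1 with t = 23, so 29*(23) ≡ 1 (mod 74)
Inverse = 23 mod 74 = 23
Check: 29 * 23 = 667 ≡ 1 (mod 74)

29^(-1) ≡ 23 (mod 74)


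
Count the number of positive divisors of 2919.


2919 = 3^1 × 7^1 × 139^1
d(2919) = (1+1) × (1+1) × (1+1) = 8

8 divisors


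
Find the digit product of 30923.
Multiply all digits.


3 × 0 × 9 × 2 × 3 = 0


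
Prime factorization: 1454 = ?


1454 / 2 = 727
727 / 727 = 1
1454 = 2 × 727


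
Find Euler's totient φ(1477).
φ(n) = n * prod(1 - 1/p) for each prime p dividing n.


1477 = 7 × 211
Prime factors: 7, 211
φ(1477) = 1477 × (1-1/7) × (1-1/211)
= 1477 × 6/7 × 210/211 = 1260

φ(1477) = 1260


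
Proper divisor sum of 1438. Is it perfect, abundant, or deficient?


Proper divisors: 1, 2, 719
Sum = 1 + 2 + 719 = 722
722 < 1438 → deficient

s(1438) = 722 (deficient)


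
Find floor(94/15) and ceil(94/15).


94/15 = 6.2667
floor = 6
ceil = 7

floor = 6, ceil = 7


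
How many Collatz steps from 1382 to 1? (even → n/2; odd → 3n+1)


1382 → 691 → 2074 → 1037 → 3112 → 1556 → 778 → 389 → 1168 → 584 → 292 → 146 → 73 → 220 → 110 → 55 → 166 → 83 → 250 → 125 → 376 → 188 → 94 → 47 → 142 → 71 → 214 → 107 → 322 → 161 → 484 → 242 → 121 → 364 → 182 → 91 → 274 → 137 → 412 → 206 → 103 → 310 → 155 → 466 → 233 → 700 → 350 → 175 → 526 → 263 → 790 → 395 → 1186 → 593 → 1780 → 890 → 445 → 1336 → 668 → 334 → 167 → 502 → 251 → 754 → 377 → 1132 → 566 → 283 → 850 → 425 → 1276 → 638 → 319 → 958 → 479 → 1438 → 719 → 2158 → 1079 → 3238 → 1619 → 4858 → 2429 → 7288 → 3644 → 1822 → 911 → 2734 → 1367 → 4102 → 2051 → 6154 → 3077 → 9232 → 4616 → 2308 → 1154 → 577 → 1732 → 866 → 433 → 1300 → 650 → 325 → 976 → 488 → 244 → 122 → 61 → 184 → 92 → 46 → 23 → 70 → 35 → 106 → 53 → 160 → 80 → 40 → 20 → 10 → 5 → 16 → 8 → 4 → 2 → 1
Total steps = 127

127 steps


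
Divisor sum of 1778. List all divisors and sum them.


Divisors of 1778: 1, 2, 7, 14, 127, 254, 889, 1778
Sum = 1 + 2 + 7 + 14 + 127 + 254 + 889 + 1778 = 3072

σ(1778) = 3072


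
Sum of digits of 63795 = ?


6 + 3 + 7 + 9 + 5 = 30


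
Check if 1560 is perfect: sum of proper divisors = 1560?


Proper divisors of 1560: 1, 2, 3, 4, 5, 6, 8, 10, 12, 13, 15, 20, 24, 26, 30, 39, 40, 52, 60, 65, 78, 104, 120, 130, 156, 195, 260, 312, 390, 520, 780
Sum = 1 + 2 + 3 + 4 + 5 + 6 + 8 + 10 + 12 + 13 + 15 + 20 + 24 + 26 + 30 + 39 + 40 + 52 + 60 + 65 + 78 + 104 + 120 + 130 + 156 + 195 + 260 + 312 + 390 + 520 + 780 = 3480

No, 1560 is not perfect (3480 ≠ 1560)


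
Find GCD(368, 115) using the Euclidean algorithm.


368 = 3 * 115 + 23
115 = 5 * 23 + 0
GCD = 23


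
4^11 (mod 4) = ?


4^1 mod 4 = 0
4^2 mod 4 = 0
4^3 mod 4 = 0
4^4 mod 4 = 0
4^5 mod 4 = 0
4^6 mod 4 = 0
4^7 mod 4 = 0
4^8 mod 4 = 0
4^9 mod 4 = 0
4^10 mod 4 = 0
4^11 mod 4 = 0


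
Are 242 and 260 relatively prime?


Euclidean algorithm:
260 = 1 * 242 + 18
242 = 13 * 18 + 8
18 = 2 * 8 + 2
8 = 4 * 2 + 0
GCD(242, 260) = 2

No, not coprime (GCD = 2)


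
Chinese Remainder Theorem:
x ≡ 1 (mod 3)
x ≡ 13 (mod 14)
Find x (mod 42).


M = 3*14 = 42
M1 = M/3 = 14, M2 = M/14 = 3
M1^(-1) mod 3 = 2, M2^(-1) mod 14 = 5
x = 1*14*2 + 13*3*5 = 223
223 mod 42 = 13
Check: 13 mod 3 = 1 ✓, 13 mod 14 = 13 ✓

x ≡ 13 (mod 42)


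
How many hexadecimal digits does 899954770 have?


899954770 in base 16 = 35A43852
Number of digits = 8

8 digits (base 16)


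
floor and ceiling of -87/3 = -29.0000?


-87/3 = -29.0000
floor = -29
ceil = -29

floor = -29, ceil = -29


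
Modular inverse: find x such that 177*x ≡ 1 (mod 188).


Use the extended Euclidean algorithm on (188, 177); each row r = 188*s + 177*t:
r=188, s=1, t=0
r=177, s=0, t=1
q=1: r=11, s=1, t=-1   [188*(1) + 177*(-1) = 11]
q=16: r=1, s=-16, t=17   [188*(-16) + 177*(17) = 1]
q=11: r=0, s=177, t=-188   [188*(177) + 177*(-188) = 0]
GCD = 1 with t = 17, so 177*(17) ≡ 1 (mod 188)
Inverse = 17 mod 188 = 17
Check: 177 * 17 = 3009 ≡ 1 (mod 188)

177^(-1) ≡ 17 (mod 188)


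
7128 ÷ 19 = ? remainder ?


7128 = 19 * 375 + 3
Check: 7125 + 3 = 7128

q = 375, r = 3


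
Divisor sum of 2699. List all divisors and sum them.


Divisors of 2699: 1, 2699
Sum = 1 + 2699 = 2700

σ(2699) = 2700


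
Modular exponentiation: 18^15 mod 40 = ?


18^1 mod 40 = 18
18^2 mod 40 = 4
18^3 mod 40 = 32
18^4 mod 40 = 16
18^5 mod 40 = 8
18^6 mod 40 = 24
18^7 mod 40 = 32
18^8 mod 40 = 16
18^9 mod 40 = 8
18^10 mod 40 = 24
18^11 mod 40 = 32
18^12 mod 40 = 16
18^13 mod 40 = 8
18^14 mod 40 = 24
18^15 mod 40 = 32


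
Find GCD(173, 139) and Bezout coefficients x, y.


Tabular extended Euclidean (each row: r = 173*s + 139*t):
r=173, s=1, t=0
r=139, s=0, t=1
q=1: r=34, s=1, t=-1   [173*(1) + 139*(-1) = 34]
q=4: r=3, s=-4, t=5   [173*(-4) + 139*(5) = 3]
q=11: r=1, s=45, t=-56   [173*(45) + 139*(-56) = 1]
q=3: r=0, s=-139, t=173   [173*(-139) + 139*(173) = 0]
GCD = 1; from the row with r=1: x=45, y=-56
Check: 173*(45) + 139*(-56) = 7785 - 7784 = 1

GCD = 1, x = 45, y = -56


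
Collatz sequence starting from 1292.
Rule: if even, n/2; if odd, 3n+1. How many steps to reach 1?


1292 → 646 → 323 → 970 → 485 → 1456 → 728 → 364 → 182 → 91 → 274 → 137 → 412 → 206 → 103 → 310 → 155 → 466 → 233 → 700 → 350 → 175 → 526 → 263 → 790 → 395 → 1186 → 593 → 1780 → 890 → 445 → 1336 → 668 → 334 → 167 → 502 → 251 → 754 → 377 → 1132 → 566 → 283 → 850 → 425 → 1276 → 638 → 319 → 958 → 479 → 1438 → 719 → 2158 → 1079 → 3238 → 1619 → 4858 → 2429 → 7288 → 3644 → 1822 → 911 → 2734 → 1367 → 4102 → 2051 → 6154 → 3077 → 9232 → 4616 → 2308 → 1154 → 577 → 1732 → 866 → 433 → 1300 → 650 → 325 → 976 → 488 → 244 → 122 → 61 → 184 → 92 → 46 → 23 → 70 → 35 → 106 → 53 → 160 → 80 → 40 → 20 → 10 → 5 → 16 → 8 → 4 → 2 → 1
Total steps = 101

101 steps


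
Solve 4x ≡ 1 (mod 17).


GCD(4, 17) = 1, unique solution
a^(-1) mod 17 = 13
x = 13 * 1 mod 17 = 13

x ≡ 13 (mod 17)


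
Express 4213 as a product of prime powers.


4213 / 11 = 383
383 / 383 = 1
4213 = 11 × 383


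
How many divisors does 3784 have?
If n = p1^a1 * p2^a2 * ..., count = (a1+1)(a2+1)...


3784 = 2^3 × 11^1 × 43^1
d(3784) = (3+1) × (1+1) × (1+1) = 16

16 divisors


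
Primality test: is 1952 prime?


1952 / 2 = 976 (exact division)
1952 is NOT prime.

No, 1952 is not prime


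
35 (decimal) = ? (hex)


35 (base 10) = 35 (decimal)
35 (decimal) = 23 (base 16)


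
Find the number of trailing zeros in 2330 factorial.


floor(2330/5) = 466
floor(2330/25) = 93
floor(2330/125) = 18
floor(2330/625) = 3
Total = 580

580 trailing zeros


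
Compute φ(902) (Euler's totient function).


902 = 2 × 11 × 41
Prime factors: 2, 11, 41
φ(902) = 902 × (1-1/2) × (1-1/11) × (1-1/41)
= 902 × 1/2 × 10/11 × 40/41 = 400

φ(902) = 400


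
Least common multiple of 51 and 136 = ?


GCD(51, 136) = 17
LCM = 51*136/17 = 6936/17 = 408

LCM = 408


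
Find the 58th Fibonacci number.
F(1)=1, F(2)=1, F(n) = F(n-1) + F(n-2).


Sequence: 1, 1, 2, 3, 5, 8, 13, 21, 34, 55, 89, 144, 233, 377, 610, 987, 1597, 2584, 4181, 6765, 10946, 17711, 28657, 46368, 75025, 121393, 196418, 317811, 514229, 832040, 1346269, 2178309, 3524578, 5702887, 9227465, 14930352, 24157817, 39088169, 63245986, 102334155, 165580141, 267914296, 433494437, 701408733, 1134903170, 1836311903, 2971215073, 4807526976, 7778742049, 12586269025, 20365011074, 32951280099, 53316291173, 86267571272, 139583862445, 225851433717, 365435296162, 591286729879
F(58) = 591286729879


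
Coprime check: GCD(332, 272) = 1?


Euclidean algorithm:
332 = 1 * 272 + 60
272 = 4 * 60 + 32
60 = 1 * 32 + 28
32 = 1 * 28 + 4
28 = 7 * 4 + 0
GCD(332, 272) = 4

No, not coprime (GCD = 4)


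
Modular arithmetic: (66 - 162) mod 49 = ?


66 - 162 = -96
-96 mod 49 = 2


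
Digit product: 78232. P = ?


7 × 8 × 2 × 3 × 2 = 672


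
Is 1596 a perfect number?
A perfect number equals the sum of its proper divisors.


Proper divisors of 1596: 1, 2, 3, 4, 6, 7, 12, 14, 19, 21, 28, 38, 42, 57, 76, 84, 114, 133, 228, 266, 399, 532, 798
Sum = 1 + 2 + 3 + 4 + 6 + 7 + 12 + 14 + 19 + 21 + 28 + 38 + 42 + 57 + 76 + 84 + 114 + 133 + 228 + 266 + 399 + 532 + 798 = 2884

No, 1596 is not perfect (2884 ≠ 1596)


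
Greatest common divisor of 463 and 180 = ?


463 = 2 * 180 + 103
180 = 1 * 103 + 77
103 = 1 * 77 + 26
77 = 2 * 26 + 25
26 = 1 * 25 + 1
25 = 25 * 1 + 0
GCD = 1


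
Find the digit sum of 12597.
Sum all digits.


1 + 2 + 5 + 9 + 7 = 24


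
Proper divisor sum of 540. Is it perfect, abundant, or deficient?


Proper divisors: 1, 2, 3, 4, 5, 6, 9, 10, 12, 15, 18, 20, 27, 30, 36, 45, 54, 60, 90, 108, 135, 180, 270
Sum = 1 + 2 + 3 + 4 + 5 + 6 + 9 + 10 + 12 + 15 + 18 + 20 + 27 + 30 + 36 + 45 + 54 + 60 + 90 + 108 + 135 + 180 + 270 = 1140
1140 > 540 → abundant

s(540) = 1140 (abundant)


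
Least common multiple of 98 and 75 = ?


GCD(98, 75) = 1
LCM = 98*75/1 = 7350/1 = 7350

LCM = 7350


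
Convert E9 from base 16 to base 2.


E9 (base 16) = 233 (decimal)
233 (decimal) = 11101001 (base 2)


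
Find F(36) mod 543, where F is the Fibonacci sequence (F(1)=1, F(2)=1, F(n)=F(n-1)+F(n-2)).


F(k) mod 543 for k=1..36:
1, 1, 2, 3, 5, 8, 13, 21, 34, 55, 89, 144, 233, 377, 67, 444, 511, 412, 380, 249, 86, 335, 421, 213, 91, 304, 395, 156, 8, 164, 172, 336, 508, 301, 266, 24
F(36) mod 543 = 24


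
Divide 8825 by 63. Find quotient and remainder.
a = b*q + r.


8825 = 63 * 140 + 5
Check: 8820 + 5 = 8825

q = 140, r = 5


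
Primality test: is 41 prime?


Check divisors up to sqrt(41) = 6.4031
No divisors found.
41 is prime.

Yes, 41 is prime


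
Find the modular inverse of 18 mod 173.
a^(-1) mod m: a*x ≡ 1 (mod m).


Use the extended Euclidean algorithm on (173, 18); each row r = 173*s + 18*t:
r=173, s=1, t=0
r=18, s=0, t=1
q=9: r=11, s=1, t=-9   [173*(1) + 18*(-9) = 11]
q=1: r=7, s=-1, t=10   [173*(-1) + 18*(10) = 7]
q=1: r=4, s=2, t=-19   [173*(2) + 18*(-19) = 4]
q=1: r=3, s=-3, t=29   [173*(-3) + 18*(29) = 3]
q=1: r=1, s=5, t=-48   [173*(5) + 18*(-48) = 1]
q=3: r=0, s=-18, t=173   [173*(-18) + 18*(173) = 0]
GCD = 1 with t = -48, so 18*(-48) ≡ 1 (mod 173)
Inverse = -48 mod 173 = 125
Check: 18 * 125 = 2250 ≡ 1 (mod 173)

18^(-1) ≡ 125 (mod 173)


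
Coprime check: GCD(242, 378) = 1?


Euclidean algorithm:
378 = 1 * 242 + 136
242 = 1 * 136 + 106
136 = 1 * 106 + 30
106 = 3 * 30 + 16
30 = 1 * 16 + 14
16 = 1 * 14 + 2
14 = 7 * 2 + 0
GCD(242, 378) = 2

No, not coprime (GCD = 2)


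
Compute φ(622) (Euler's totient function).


622 = 2 × 311
Prime factors: 2, 311
φ(622) = 622 × (1-1/2) × (1-1/311)
= 622 × 1/2 × 310/311 = 310

φ(622) = 310


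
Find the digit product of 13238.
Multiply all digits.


1 × 3 × 2 × 3 × 8 = 144


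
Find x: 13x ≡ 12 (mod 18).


GCD(13, 18) = 1, unique solution
a^(-1) mod 18 = 7
x = 7 * 12 mod 18 = 12

x ≡ 12 (mod 18)


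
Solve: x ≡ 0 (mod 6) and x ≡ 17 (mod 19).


M = 6*19 = 114
M1 = M/6 = 19, M2 = M/19 = 6
M1^(-1) mod 6 = 1, M2^(-1) mod 19 = 16
x = 0*19*1 + 17*6*16 = 1632
1632 mod 114 = 36
Check: 36 mod 6 = 0 ✓, 36 mod 19 = 17 ✓

x ≡ 36 (mod 114)


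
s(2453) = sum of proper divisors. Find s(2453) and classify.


Proper divisors: 1, 11, 223
Sum = 1 + 11 + 223 = 235
235 < 2453 → deficient

s(2453) = 235 (deficient)


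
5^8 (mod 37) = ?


5^1 mod 37 = 5
5^2 mod 37 = 25
5^3 mod 37 = 14
5^4 mod 37 = 33
5^5 mod 37 = 17
5^6 mod 37 = 11
5^7 mod 37 = 18
5^8 mod 37 = 16


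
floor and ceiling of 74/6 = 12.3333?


74/6 = 12.3333
floor = 12
ceil = 13

floor = 12, ceil = 13


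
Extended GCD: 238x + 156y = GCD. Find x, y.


Tabular extended Euclidean (each row: r = 238*s + 156*t):
r=238, s=1, t=0
r=156, s=0, t=1
q=1: r=82, s=1, t=-1   [238*(1) + 156*(-1) = 82]
q=1: r=74, s=-1, t=2   [238*(-1) + 156*(2) = 74]
q=1: r=8, s=2, t=-3   [238*(2) + 156*(-3) = 8]
q=9: r=2, s=-19, t=29   [238*(-19) + 156*(29) = 2]
q=4: r=0, s=78, t=-119   [238*(78) + 156*(-119) = 0]
GCD = 2; from the row with r=2: x=-19, y=29
Check: 238*(-19) + 156*(29) = -4522 + 4524 = 2

GCD = 2, x = -19, y = 29


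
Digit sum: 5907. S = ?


5 + 9 + 0 + 7 = 21


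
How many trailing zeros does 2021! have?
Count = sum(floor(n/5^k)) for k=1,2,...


floor(2021/5) = 404
floor(2021/25) = 80
floor(2021/125) = 16
floor(2021/625) = 3
Total = 503

503 trailing zeros


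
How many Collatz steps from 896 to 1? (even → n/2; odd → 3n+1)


896 → 448 → 224 → 112 → 56 → 28 → 14 → 7 → 22 → 11 → 34 → 17 → 52 → 26 → 13 → 40 → 20 → 10 → 5 → 16 → 8 → 4 → 2 → 1
Total steps = 23

23 steps


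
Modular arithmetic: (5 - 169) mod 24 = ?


5 - 169 = -164
-164 mod 24 = 4


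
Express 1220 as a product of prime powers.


1220 / 2 = 610
610 / 2 = 305
305 / 5 = 61
61 / 61 = 1
1220 = 2^2 × 5 × 61


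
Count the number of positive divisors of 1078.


1078 = 2^1 × 7^2 × 11^1
d(1078) = (1+1) × (2+1) × (1+1) = 12

12 divisors


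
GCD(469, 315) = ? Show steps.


469 = 1 * 315 + 154
315 = 2 * 154 + 7
154 = 22 * 7 + 0
GCD = 7


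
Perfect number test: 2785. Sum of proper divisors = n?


Proper divisors of 2785: 1, 5, 557
Sum = 1 + 5 + 557 = 563

No, 2785 is not perfect (563 ≠ 2785)


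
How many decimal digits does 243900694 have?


243900694 has 9 digits in base 10
floor(log10(243900694)) + 1 = floor(8.3872) + 1 = 9

9 digits (base 10)


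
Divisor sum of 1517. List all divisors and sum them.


Divisors of 1517: 1, 37, 41, 1517
Sum = 1 + 37 + 41 + 1517 = 1596

σ(1517) = 1596


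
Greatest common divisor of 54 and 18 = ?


54 = 3 * 18 + 0
GCD = 18


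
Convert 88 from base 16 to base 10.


88 (base 16) = 136 (decimal)
136 (decimal) = 136 (base 10)


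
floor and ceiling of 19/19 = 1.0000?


19/19 = 1.0000
floor = 1
ceil = 1

floor = 1, ceil = 1


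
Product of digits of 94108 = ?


9 × 4 × 1 × 0 × 8 = 0


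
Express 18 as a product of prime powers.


18 / 2 = 9
9 / 3 = 3
3 / 3 = 1
18 = 2 × 3^2


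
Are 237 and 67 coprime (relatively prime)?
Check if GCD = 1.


Euclidean algorithm:
237 = 3 * 67 + 36
67 = 1 * 36 + 31
36 = 1 * 31 + 5
31 = 6 * 5 + 1
5 = 5 * 1 + 0
GCD(237, 67) = 1

Yes, coprime (GCD = 1)


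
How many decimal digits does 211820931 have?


211820931 has 9 digits in base 10
floor(log10(211820931)) + 1 = floor(8.3260) + 1 = 9

9 digits (base 10)


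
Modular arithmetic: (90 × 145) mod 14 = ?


90 × 145 = 13050
13050 mod 14 = 2


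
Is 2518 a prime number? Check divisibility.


2518 / 2 = 1259 (exact division)
2518 is NOT prime.

No, 2518 is not prime


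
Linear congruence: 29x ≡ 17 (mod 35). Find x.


GCD(29, 35) = 1, unique solution
a^(-1) mod 35 = 29
x = 29 * 17 mod 35 = 3

x ≡ 3 (mod 35)


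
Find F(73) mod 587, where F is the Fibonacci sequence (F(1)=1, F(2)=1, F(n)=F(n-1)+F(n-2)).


F(k) mod 587 for k=1..73:
1, 1, 2, 3, 5, 8, 13, 21, 34, 55, 89, 144, 233, 377, 23, 400, 423, 236, 72, 308, 380, 101, 481, 582, 476, 471, 360, 244, 17, 261, 278, 539, 230, 182, 412, 7, 419, 426, 258, 97, 355, 452, 220, 85, 305, 390, 108, 498, 19, 517, 536, 466, 415, 294, 122, 416, 538, 367, 318, 98, 416, 514, 343, 270, 26, 296, 322, 31, 353, 384, 150, 534, 97
F(73) mod 587 = 97


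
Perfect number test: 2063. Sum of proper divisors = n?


Proper divisors of 2063: 1
Sum = 1 = 1

No, 2063 is not perfect (1 ≠ 2063)


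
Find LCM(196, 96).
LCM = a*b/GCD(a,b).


GCD(196, 96) = 4
LCM = 196*96/4 = 18816/4 = 4704

LCM = 4704


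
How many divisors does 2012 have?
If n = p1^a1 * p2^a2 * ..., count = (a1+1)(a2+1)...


2012 = 2^2 × 503^1
d(2012) = (2+1) × (1+1) = 6

6 divisors


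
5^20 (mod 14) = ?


5^1 mod 14 = 5
5^2 mod 14 = 11
5^3 mod 14 = 13
5^4 mod 14 = 9
5^5 mod 14 = 3
5^6 mod 14 = 1
5^7 mod 14 = 5
5^8 mod 14 = 11
5^9 mod 14 = 13
5^10 mod 14 = 9
5^11 mod 14 = 3
5^12 mod 14 = 1
5^13 mod 14 = 5
5^14 mod 14 = 11
5^15 mod 14 = 13
5^16 mod 14 = 9
5^17 mod 14 = 3
5^18 mod 14 = 1
5^19 mod 14 = 5
5^20 mod 14 = 11


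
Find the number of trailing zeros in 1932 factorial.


floor(1932/5) = 386
floor(1932/25) = 77
floor(1932/125) = 15
floor(1932/625) = 3
Total = 481

481 trailing zeros


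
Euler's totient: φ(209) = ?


209 = 11 × 19
Prime factors: 11, 19
φ(209) = 209 × (1-1/11) × (1-1/19)
= 209 × 10/11 × 18/19 = 180

φ(209) = 180


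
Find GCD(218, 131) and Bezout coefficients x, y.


Tabular extended Euclidean (each row: r = 218*s + 131*t):
r=218, s=1, t=0
r=131, s=0, t=1
q=1: r=87, s=1, t=-1   [218*(1) + 131*(-1) = 87]
q=1: r=44, s=-1, t=2   [218*(-1) + 131*(2) = 44]
q=1: r=43, s=2, t=-3   [218*(2) + 131*(-3) = 43]
q=1: r=1, s=-3, t=5   [218*(-3) + 131*(5) = 1]
q=43: r=0, s=131, t=-218   [218*(131) + 131*(-218) = 0]
GCD = 1; from the row with r=1: x=-3, y=5
Check: 218*(-3) + 131*(5) = -654 + 655 = 1

GCD = 1, x = -3, y = 5


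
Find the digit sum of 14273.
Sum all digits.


1 + 4 + 2 + 7 + 3 = 17


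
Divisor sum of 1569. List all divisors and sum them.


Divisors of 1569: 1, 3, 523, 1569
Sum = 1 + 3 + 523 + 1569 = 2096

σ(1569) = 2096


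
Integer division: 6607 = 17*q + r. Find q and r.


6607 = 17 * 388 + 11
Check: 6596 + 11 = 6607

q = 388, r = 11


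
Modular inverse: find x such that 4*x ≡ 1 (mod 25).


Use the extended Euclidean algorithm on (25, 4); each row r = 25*s + 4*t:
r=25, s=1, t=0
r=4, s=0, t=1
q=6: r=1, s=1, t=-6   [25*(1) + 4*(-6) = 1]
q=4: r=0, s=-4, t=25   [25*(-4) + 4*(25) = 0]
GCD = 1 with t = -6, so 4*(-6) ≡ 1 (mod 25)
Inverse = -6 mod 25 = 19
Check: 4 * 19 = 76 ≡ 1 (mod 25)

4^(-1) ≡ 19 (mod 25)


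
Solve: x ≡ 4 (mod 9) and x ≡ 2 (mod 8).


M = 9*8 = 72
M1 = M/9 = 8, M2 = M/8 = 9
M1^(-1) mod 9 = 8, M2^(-1) mod 8 = 1
x = 4*8*8 + 2*9*1 = 274
274 mod 72 = 58
Check: 58 mod 9 = 4 ✓, 58 mod 8 = 2 ✓

x ≡ 58 (mod 72)


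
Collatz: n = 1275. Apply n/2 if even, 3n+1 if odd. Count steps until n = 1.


1275 → 3826 → 1913 → 5740 → 2870 → 1435 → 4306 → 2153 → 6460 → 3230 → 1615 → 4846 → 2423 → 7270 → 3635 → 10906 → 5453 → 16360 → 8180 → 4090 → 2045 → 6136 → 3068 → 1534 → 767 → 2302 → 1151 → 3454 → 1727 → 5182 → 2591 → 7774 → 3887 → 11662 → 5831 → 17494 → 8747 → 26242 → 13121 → 39364 → 19682 → 9841 → 29524 → 14762 → 7381 → 22144 → 11072 → 5536 → 2768 → 1384 → 692 → 346 → 173 → 520 → 260 → 130 → 65 → 196 → 98 → 49 → 148 → 74 → 37 → 112 → 56 → 28 → 14 → 7 → 22 → 11 → 34 → 17 → 52 → 26 → 13 → 40 → 20 → 10 → 5 → 16 → 8 → 4 → 2 → 1
Total steps = 83

83 steps


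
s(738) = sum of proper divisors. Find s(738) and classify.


Proper divisors: 1, 2, 3, 6, 9, 18, 41, 82, 123, 246, 369
Sum = 1 + 2 + 3 + 6 + 9 + 18 + 41 + 82 + 123 + 246 + 369 = 900
900 > 738 → abundant

s(738) = 900 (abundant)


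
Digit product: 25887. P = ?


2 × 5 × 8 × 8 × 7 = 4480


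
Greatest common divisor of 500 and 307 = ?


500 = 1 * 307 + 193
307 = 1 * 193 + 114
193 = 1 * 114 + 79
114 = 1 * 79 + 35
79 = 2 * 35 + 9
35 = 3 * 9 + 8
9 = 1 * 8 + 1
8 = 8 * 1 + 0
GCD = 1


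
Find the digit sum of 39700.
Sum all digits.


3 + 9 + 7 + 0 + 0 = 19


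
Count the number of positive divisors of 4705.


4705 = 5^1 × 941^1
d(4705) = (1+1) × (1+1) = 4

4 divisors


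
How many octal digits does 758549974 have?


758549974 in base 8 = 5515506726
Number of digits = 10

10 digits (base 8)


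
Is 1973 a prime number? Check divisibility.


Check divisors up to sqrt(1973) = 44.4185
No divisors found.
1973 is prime.

Yes, 1973 is prime


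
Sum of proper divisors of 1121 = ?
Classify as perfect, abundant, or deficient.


Proper divisors: 1, 19, 59
Sum = 1 + 19 + 59 = 79
79 < 1121 → deficient

s(1121) = 79 (deficient)


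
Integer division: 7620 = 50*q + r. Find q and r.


7620 = 50 * 152 + 20
Check: 7600 + 20 = 7620

q = 152, r = 20


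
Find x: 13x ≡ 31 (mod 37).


GCD(13, 37) = 1, unique solution
a^(-1) mod 37 = 20
x = 20 * 31 mod 37 = 28

x ≡ 28 (mod 37)


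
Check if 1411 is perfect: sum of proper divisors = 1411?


Proper divisors of 1411: 1, 17, 83
Sum = 1 + 17 + 83 = 101

No, 1411 is not perfect (101 ≠ 1411)


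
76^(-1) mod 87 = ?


Use the extended Euclidean algorithm on (87, 76); each row r = 87*s + 76*t:
r=87, s=1, t=0
r=76, s=0, t=1
q=1: r=11, s=1, t=-1   [87*(1) + 76*(-1) = 11]
q=6: r=10, s=-6, t=7   [87*(-6) + 76*(7) = 10]
q=1: r=1, s=7, t=-8   [87*(7) + 76*(-8) = 1]
q=10: r=0, s=-76, t=87   [87*(-76) + 76*(87) = 0]
GCD = 1 with t = -8, so 76*(-8) ≡ 1 (mod 87)
Inverse = -8 mod 87 = 79
Check: 76 * 79 = 6004 ≡ 1 (mod 87)

76^(-1) ≡ 79 (mod 87)


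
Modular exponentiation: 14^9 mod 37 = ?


14^1 mod 37 = 14
14^2 mod 37 = 11
14^3 mod 37 = 6
14^4 mod 37 = 10
14^5 mod 37 = 29
14^6 mod 37 = 36
14^7 mod 37 = 23
14^8 mod 37 = 26
14^9 mod 37 = 31


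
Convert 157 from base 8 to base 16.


157 (base 8) = 111 (decimal)
111 (decimal) = 6F (base 16)


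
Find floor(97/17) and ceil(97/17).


97/17 = 5.7059
floor = 5
ceil = 6

floor = 5, ceil = 6


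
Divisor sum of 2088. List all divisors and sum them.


Divisors of 2088: 1, 2, 3, 4, 6, 8, 9, 12, 18, 24, 29, 36, 58, 72, 87, 116, 174, 232, 261, 348, 522, 696, 1044, 2088
Sum = 1 + 2 + 3 + 4 + 6 + 8 + 9 + 12 + 18 + 24 + 29 + 36 + 58 + 72 + 87 + 116 + 174 + 232 + 261 + 348 + 522 + 696 + 1044 + 2088 = 5850

σ(2088) = 5850


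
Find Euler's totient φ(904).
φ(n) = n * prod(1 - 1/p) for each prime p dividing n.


904 = 2^3 × 113
Prime factors: 2, 113
φ(904) = 904 × (1-1/2) × (1-1/113)
= 904 × 1/2 × 112/113 = 448

φ(904) = 448


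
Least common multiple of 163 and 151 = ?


GCD(163, 151) = 1
LCM = 163*151/1 = 24613/1 = 24613

LCM = 24613


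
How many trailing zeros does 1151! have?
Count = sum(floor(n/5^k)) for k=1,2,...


floor(1151/5) = 230
floor(1151/25) = 46
floor(1151/125) = 9
floor(1151/625) = 1
Total = 286

286 trailing zeros


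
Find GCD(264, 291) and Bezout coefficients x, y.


Tabular extended Euclidean (each row: r = 264*s + 291*t):
r=264, s=1, t=0
r=291, s=0, t=1
q=0: r=264, s=1, t=0   [264*(1) + 291*(0) = 264]
q=1: r=27, s=-1, t=1   [264*(-1) + 291*(1) = 27]
q=9: r=21, s=10, t=-9   [264*(10) + 291*(-9) = 21]
q=1: r=6, s=-11, t=10   [264*(-11) + 291*(10) = 6]
q=3: r=3, s=43, t=-39   [264*(43) + 291*(-39) = 3]
q=2: r=0, s=-97, t=88   [264*(-97) + 291*(88) = 0]
GCD = 3; from the row with r=3: x=43, y=-39
Check: 264*(43) + 291*(-39) = 11352 - 11349 = 3

GCD = 3, x = 43, y = -39


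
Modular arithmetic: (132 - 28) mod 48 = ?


132 - 28 = 104
104 mod 48 = 8


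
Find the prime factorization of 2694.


2694 / 2 = 1347
1347 / 3 = 449
449 / 449 = 1
2694 = 2 × 3 × 449


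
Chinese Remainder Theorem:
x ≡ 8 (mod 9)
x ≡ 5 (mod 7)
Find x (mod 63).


M = 9*7 = 63
M1 = M/9 = 7, M2 = M/7 = 9
M1^(-1) mod 9 = 4, M2^(-1) mod 7 = 4
x = 8*7*4 + 5*9*4 = 404
404 mod 63 = 26
Check: 26 mod 9 = 8 ✓, 26 mod 7 = 5 ✓

x ≡ 26 (mod 63)


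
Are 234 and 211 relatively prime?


Euclidean algorithm:
234 = 1 * 211 + 23
211 = 9 * 23 + 4
23 = 5 * 4 + 3
4 = 1 * 3 + 1
3 = 3 * 1 + 0
GCD(234, 211) = 1

Yes, coprime (GCD = 1)


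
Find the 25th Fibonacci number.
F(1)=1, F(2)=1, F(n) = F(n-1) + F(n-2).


Sequence: 1, 1, 2, 3, 5, 8, 13, 21, 34, 55, 89, 144, 233, 377, 610, 987, 1597, 2584, 4181, 6765, 10946, 17711, 28657, 46368, 75025
F(25) = 75025


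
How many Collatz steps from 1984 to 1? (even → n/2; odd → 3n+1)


1984 → 992 → 496 → 248 → 124 → 62 → 31 → 94 → 47 → 142 → 71 → 214 → 107 → 322 → 161 → 484 → 242 → 121 → 364 → 182 → 91 → 274 → 137 → 412 → 206 → 103 → 310 → 155 → 466 → 233 → 700 → 350 → 175 → 526 → 263 → 790 → 395 → 1186 → 593 → 1780 → 890 → 445 → 1336 → 668 → 334 → 167 → 502 → 251 → 754 → 377 → 1132 → 566 → 283 → 850 → 425 → 1276 → 638 → 319 → 958 → 479 → 1438 → 719 → 2158 → 1079 → 3238 → 1619 → 4858 → 2429 → 7288 → 3644 → 1822 → 911 → 2734 → 1367 → 4102 → 2051 → 6154 → 3077 → 9232 → 4616 → 2308 → 1154 → 577 → 1732 → 866 → 433 → 1300 → 650 → 325 → 976 → 488 → 244 → 122 → 61 → 184 → 92 → 46 → 23 → 70 → 35 → 106 → 53 → 160 → 80 → 40 → 20 → 10 → 5 → 16 → 8 → 4 → 2 → 1
Total steps = 112

112 steps


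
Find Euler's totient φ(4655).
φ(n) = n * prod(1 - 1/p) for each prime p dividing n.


4655 = 5 × 7^2 × 19
Prime factors: 5, 7, 19
φ(4655) = 4655 × (1-1/5) × (1-1/7) × (1-1/19)
= 4655 × 4/5 × 6/7 × 18/19 = 3024

φ(4655) = 3024
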